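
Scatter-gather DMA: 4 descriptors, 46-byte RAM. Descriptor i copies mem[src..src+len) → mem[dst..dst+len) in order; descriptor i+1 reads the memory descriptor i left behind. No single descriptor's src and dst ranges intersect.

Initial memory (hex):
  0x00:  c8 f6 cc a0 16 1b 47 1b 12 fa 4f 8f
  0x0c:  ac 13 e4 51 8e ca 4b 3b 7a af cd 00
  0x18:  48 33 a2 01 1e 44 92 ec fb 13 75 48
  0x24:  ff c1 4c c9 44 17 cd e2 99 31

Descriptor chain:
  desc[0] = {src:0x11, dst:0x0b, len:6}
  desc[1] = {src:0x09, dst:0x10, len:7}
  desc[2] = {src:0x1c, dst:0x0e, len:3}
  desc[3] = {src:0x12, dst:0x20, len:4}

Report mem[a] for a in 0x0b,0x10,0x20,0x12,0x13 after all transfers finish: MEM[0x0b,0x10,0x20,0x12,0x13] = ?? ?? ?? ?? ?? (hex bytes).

  after D0: wrote 6B at 0x0b = ca4b3b7aafcd
  after D1: wrote 7B at 0x10 = fa4fca4b3b7aaf
  after D2: wrote 3B at 0x0e = 1e4492
  after D3: wrote 4B at 0x20 = ca4b3b7a
query mem[0x0b]=0xca, mem[0x10]=0x92, mem[0x20]=0xca, mem[0x12]=0xca, mem[0x13]=0x4b

MEM[0x0b,0x10,0x20,0x12,0x13] = ca 92 ca ca 4b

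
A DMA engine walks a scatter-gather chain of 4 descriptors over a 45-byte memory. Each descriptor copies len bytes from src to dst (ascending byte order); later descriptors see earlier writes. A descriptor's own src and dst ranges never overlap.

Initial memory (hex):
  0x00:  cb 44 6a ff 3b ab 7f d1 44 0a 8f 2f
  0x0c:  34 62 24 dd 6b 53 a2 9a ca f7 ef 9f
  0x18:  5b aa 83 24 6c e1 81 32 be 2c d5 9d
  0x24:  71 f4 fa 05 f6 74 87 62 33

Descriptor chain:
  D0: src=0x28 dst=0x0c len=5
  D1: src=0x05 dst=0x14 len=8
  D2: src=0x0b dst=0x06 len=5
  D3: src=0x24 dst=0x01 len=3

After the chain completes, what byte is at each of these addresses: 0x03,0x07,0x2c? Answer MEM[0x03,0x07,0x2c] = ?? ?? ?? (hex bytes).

#0 dst[0x0c+5] := {0xf6,0x74,0x87,0x62,0x33}
#1 dst[0x14+8] := {0xab,0x7f,0xd1,0x44,0x0a,0x8f,0x2f,0xf6}
#2 dst[0x06+5] := {0x2f,0xf6,0x74,0x87,0x62}
#3 dst[0x01+3] := {0x71,0xf4,0xfa}
query mem[0x03]=0xfa, mem[0x07]=0xf6, mem[0x2c]=0x33

MEM[0x03,0x07,0x2c] = fa f6 33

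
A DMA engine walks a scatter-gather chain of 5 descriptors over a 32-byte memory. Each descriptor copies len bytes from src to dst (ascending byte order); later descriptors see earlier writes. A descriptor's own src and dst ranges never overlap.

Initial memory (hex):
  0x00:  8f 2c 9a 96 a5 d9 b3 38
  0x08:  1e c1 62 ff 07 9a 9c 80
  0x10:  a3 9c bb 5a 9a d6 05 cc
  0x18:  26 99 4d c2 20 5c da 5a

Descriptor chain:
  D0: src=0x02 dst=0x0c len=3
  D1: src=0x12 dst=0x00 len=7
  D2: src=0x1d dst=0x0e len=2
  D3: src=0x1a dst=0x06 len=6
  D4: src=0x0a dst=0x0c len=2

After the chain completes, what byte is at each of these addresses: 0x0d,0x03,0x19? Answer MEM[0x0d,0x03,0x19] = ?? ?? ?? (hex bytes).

MEM[0x0d,0x03,0x19] = 5a d6 99

D0: mem[0x0c..0x0e] <- [9a 96 a5]
D1: mem[0x00..0x06] <- [bb 5a 9a d6 05 cc 26]
D2: mem[0x0e..0x0f] <- [5c da]
D3: mem[0x06..0x0b] <- [4d c2 20 5c da 5a]
D4: mem[0x0c..0x0d] <- [da 5a]
query mem[0x0d]=0x5a, mem[0x03]=0xd6, mem[0x19]=0x99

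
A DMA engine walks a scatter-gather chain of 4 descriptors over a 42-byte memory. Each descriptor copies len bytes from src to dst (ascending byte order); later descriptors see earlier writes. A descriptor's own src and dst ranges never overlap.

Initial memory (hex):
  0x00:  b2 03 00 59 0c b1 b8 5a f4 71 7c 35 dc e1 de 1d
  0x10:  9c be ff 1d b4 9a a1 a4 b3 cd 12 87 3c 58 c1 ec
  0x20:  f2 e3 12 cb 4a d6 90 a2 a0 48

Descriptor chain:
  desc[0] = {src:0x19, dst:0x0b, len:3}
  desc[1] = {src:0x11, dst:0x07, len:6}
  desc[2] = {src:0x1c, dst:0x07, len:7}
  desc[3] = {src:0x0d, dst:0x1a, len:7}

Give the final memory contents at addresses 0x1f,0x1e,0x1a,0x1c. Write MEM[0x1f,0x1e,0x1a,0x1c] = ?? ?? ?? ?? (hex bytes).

MEM[0x1f,0x1e,0x1a,0x1c] = ff be 12 1d

  after D0: wrote 3B at 0x0b = cd1287
  after D1: wrote 6B at 0x07 = beff1db49aa1
  after D2: wrote 7B at 0x07 = 3c58c1ecf2e312
  after D3: wrote 7B at 0x1a = 12de1d9cbeff1d
query mem[0x1f]=0xff, mem[0x1e]=0xbe, mem[0x1a]=0x12, mem[0x1c]=0x1d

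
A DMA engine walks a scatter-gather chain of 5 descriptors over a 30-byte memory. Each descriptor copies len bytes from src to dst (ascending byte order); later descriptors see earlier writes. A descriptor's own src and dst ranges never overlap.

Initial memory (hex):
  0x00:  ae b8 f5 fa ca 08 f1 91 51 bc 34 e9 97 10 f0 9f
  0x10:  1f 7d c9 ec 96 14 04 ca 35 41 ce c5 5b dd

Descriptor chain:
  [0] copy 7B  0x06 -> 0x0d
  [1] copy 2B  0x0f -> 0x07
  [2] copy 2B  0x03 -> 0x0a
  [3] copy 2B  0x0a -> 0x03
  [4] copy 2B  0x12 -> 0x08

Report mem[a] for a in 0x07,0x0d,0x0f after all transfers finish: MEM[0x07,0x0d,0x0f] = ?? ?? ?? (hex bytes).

[0] 0x06->0x0d len=7 : f1 91 51 bc 34 e9 97
[1] 0x0f->0x07 len=2 : 51 bc
[2] 0x03->0x0a len=2 : fa ca
[3] 0x0a->0x03 len=2 : fa ca
[4] 0x12->0x08 len=2 : e9 97
query mem[0x07]=0x51, mem[0x0d]=0xf1, mem[0x0f]=0x51

MEM[0x07,0x0d,0x0f] = 51 f1 51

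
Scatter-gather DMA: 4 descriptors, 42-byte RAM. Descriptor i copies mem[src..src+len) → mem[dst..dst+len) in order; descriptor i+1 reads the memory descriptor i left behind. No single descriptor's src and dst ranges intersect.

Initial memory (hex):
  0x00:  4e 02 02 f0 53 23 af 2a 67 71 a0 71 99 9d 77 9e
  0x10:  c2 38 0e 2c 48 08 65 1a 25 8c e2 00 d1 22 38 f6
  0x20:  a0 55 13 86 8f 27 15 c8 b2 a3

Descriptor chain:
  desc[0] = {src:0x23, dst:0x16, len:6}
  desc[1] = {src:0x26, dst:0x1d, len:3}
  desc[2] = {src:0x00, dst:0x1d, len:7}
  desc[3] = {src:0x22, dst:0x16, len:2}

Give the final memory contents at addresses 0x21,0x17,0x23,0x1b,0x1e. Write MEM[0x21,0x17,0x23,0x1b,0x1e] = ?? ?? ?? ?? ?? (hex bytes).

D0: mem[0x16..0x1b] <- [86 8f 27 15 c8 b2]
D1: mem[0x1d..0x1f] <- [15 c8 b2]
D2: mem[0x1d..0x23] <- [4e 02 02 f0 53 23 af]
D3: mem[0x16..0x17] <- [23 af]
query mem[0x21]=0x53, mem[0x17]=0xaf, mem[0x23]=0xaf, mem[0x1b]=0xb2, mem[0x1e]=0x02

MEM[0x21,0x17,0x23,0x1b,0x1e] = 53 af af b2 02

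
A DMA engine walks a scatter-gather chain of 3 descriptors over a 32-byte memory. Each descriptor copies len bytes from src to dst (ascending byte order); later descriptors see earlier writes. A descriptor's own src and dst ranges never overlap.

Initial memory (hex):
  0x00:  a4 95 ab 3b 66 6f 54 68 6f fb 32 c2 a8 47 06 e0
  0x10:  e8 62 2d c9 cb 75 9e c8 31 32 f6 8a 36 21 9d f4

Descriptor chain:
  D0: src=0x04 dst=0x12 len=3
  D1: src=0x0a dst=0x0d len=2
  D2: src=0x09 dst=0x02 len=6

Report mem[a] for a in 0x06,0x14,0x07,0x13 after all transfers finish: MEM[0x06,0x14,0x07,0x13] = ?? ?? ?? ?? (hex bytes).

MEM[0x06,0x14,0x07,0x13] = 32 54 c2 6f

  after D0: wrote 3B at 0x12 = 666f54
  after D1: wrote 2B at 0x0d = 32c2
  after D2: wrote 6B at 0x02 = fb32c2a832c2
query mem[0x06]=0x32, mem[0x14]=0x54, mem[0x07]=0xc2, mem[0x13]=0x6f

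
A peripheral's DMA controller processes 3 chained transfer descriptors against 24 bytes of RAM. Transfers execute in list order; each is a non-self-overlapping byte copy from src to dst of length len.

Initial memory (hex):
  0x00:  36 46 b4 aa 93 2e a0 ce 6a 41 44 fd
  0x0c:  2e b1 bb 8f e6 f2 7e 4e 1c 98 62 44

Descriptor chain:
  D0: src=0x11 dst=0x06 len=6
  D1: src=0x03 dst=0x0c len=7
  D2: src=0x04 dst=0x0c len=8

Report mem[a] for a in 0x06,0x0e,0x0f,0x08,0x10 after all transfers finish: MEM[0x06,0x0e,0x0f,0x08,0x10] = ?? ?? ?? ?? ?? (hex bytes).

#0 dst[0x06+6] := {0xf2,0x7e,0x4e,0x1c,0x98,0x62}
#1 dst[0x0c+7] := {0xaa,0x93,0x2e,0xf2,0x7e,0x4e,0x1c}
#2 dst[0x0c+8] := {0x93,0x2e,0xf2,0x7e,0x4e,0x1c,0x98,0x62}
query mem[0x06]=0xf2, mem[0x0e]=0xf2, mem[0x0f]=0x7e, mem[0x08]=0x4e, mem[0x10]=0x4e

MEM[0x06,0x0e,0x0f,0x08,0x10] = f2 f2 7e 4e 4e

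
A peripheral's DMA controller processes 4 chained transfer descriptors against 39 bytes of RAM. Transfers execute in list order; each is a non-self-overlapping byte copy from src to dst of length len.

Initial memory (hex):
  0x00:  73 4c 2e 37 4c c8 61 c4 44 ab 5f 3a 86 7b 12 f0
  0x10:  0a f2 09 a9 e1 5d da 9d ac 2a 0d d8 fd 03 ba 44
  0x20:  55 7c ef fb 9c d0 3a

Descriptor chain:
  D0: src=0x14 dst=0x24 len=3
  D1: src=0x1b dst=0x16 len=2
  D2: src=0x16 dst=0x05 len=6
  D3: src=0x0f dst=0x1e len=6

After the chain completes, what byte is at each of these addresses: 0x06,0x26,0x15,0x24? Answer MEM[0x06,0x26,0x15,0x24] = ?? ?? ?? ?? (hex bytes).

#0 dst[0x24+3] := {0xe1,0x5d,0xda}
#1 dst[0x16+2] := {0xd8,0xfd}
#2 dst[0x05+6] := {0xd8,0xfd,0xac,0x2a,0x0d,0xd8}
#3 dst[0x1e+6] := {0xf0,0x0a,0xf2,0x09,0xa9,0xe1}
query mem[0x06]=0xfd, mem[0x26]=0xda, mem[0x15]=0x5d, mem[0x24]=0xe1

MEM[0x06,0x26,0x15,0x24] = fd da 5d e1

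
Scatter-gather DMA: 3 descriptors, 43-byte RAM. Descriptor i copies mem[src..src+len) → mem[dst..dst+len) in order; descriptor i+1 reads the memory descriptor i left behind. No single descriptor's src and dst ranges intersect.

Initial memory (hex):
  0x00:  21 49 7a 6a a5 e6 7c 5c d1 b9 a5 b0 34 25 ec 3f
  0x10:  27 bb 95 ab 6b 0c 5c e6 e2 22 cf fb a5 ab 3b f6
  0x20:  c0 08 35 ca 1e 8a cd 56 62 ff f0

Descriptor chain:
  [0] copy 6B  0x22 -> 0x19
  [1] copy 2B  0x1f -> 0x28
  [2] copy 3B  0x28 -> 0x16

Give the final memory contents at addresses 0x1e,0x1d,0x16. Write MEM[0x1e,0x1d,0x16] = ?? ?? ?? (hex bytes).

#0 dst[0x19+6] := {0x35,0xca,0x1e,0x8a,0xcd,0x56}
#1 dst[0x28+2] := {0xf6,0xc0}
#2 dst[0x16+3] := {0xf6,0xc0,0xf0}
query mem[0x1e]=0x56, mem[0x1d]=0xcd, mem[0x16]=0xf6

MEM[0x1e,0x1d,0x16] = 56 cd f6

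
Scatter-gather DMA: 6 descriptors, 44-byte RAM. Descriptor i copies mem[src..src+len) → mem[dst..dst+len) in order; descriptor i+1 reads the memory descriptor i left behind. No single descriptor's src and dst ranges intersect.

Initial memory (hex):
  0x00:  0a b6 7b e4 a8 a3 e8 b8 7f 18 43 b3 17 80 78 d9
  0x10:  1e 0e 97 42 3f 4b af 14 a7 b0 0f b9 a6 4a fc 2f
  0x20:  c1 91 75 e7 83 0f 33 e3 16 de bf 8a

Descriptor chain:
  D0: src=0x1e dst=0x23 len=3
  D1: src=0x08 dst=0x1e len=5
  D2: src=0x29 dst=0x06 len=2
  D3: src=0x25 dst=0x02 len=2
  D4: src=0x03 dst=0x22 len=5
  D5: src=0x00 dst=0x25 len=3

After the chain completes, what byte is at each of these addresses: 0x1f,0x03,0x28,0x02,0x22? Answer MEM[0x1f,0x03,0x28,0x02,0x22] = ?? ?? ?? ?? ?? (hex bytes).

[0] 0x1e->0x23 len=3 : fc 2f c1
[1] 0x08->0x1e len=5 : 7f 18 43 b3 17
[2] 0x29->0x06 len=2 : de bf
[3] 0x25->0x02 len=2 : c1 33
[4] 0x03->0x22 len=5 : 33 a8 a3 de bf
[5] 0x00->0x25 len=3 : 0a b6 c1
query mem[0x1f]=0x18, mem[0x03]=0x33, mem[0x28]=0x16, mem[0x02]=0xc1, mem[0x22]=0x33

MEM[0x1f,0x03,0x28,0x02,0x22] = 18 33 16 c1 33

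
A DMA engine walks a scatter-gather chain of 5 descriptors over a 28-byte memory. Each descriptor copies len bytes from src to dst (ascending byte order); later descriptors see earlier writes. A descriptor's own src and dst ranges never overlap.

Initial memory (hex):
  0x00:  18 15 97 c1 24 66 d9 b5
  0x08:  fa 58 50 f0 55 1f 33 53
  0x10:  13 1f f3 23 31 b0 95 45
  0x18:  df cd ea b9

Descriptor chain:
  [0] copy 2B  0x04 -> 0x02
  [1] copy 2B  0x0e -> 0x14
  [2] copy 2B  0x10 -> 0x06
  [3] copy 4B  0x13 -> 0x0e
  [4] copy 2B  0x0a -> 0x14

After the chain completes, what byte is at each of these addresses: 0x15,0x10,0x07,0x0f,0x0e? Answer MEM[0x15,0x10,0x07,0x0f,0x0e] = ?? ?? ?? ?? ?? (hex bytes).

  after D0: wrote 2B at 0x02 = 2466
  after D1: wrote 2B at 0x14 = 3353
  after D2: wrote 2B at 0x06 = 131f
  after D3: wrote 4B at 0x0e = 23335395
  after D4: wrote 2B at 0x14 = 50f0
query mem[0x15]=0xf0, mem[0x10]=0x53, mem[0x07]=0x1f, mem[0x0f]=0x33, mem[0x0e]=0x23

MEM[0x15,0x10,0x07,0x0f,0x0e] = f0 53 1f 33 23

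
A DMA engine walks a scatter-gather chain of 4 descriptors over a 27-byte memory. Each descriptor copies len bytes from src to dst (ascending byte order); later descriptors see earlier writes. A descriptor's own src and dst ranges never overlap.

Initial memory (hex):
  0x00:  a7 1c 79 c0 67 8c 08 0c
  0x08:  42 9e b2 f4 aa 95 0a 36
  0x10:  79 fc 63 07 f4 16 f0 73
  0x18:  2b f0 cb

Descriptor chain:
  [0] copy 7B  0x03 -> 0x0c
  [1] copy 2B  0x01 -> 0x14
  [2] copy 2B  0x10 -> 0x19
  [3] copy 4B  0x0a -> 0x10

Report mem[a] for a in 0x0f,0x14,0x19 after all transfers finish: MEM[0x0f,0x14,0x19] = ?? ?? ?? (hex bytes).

D0: mem[0x0c..0x12] <- [c0 67 8c 08 0c 42 9e]
D1: mem[0x14..0x15] <- [1c 79]
D2: mem[0x19..0x1a] <- [0c 42]
D3: mem[0x10..0x13] <- [b2 f4 c0 67]
query mem[0x0f]=0x08, mem[0x14]=0x1c, mem[0x19]=0x0c

MEM[0x0f,0x14,0x19] = 08 1c 0c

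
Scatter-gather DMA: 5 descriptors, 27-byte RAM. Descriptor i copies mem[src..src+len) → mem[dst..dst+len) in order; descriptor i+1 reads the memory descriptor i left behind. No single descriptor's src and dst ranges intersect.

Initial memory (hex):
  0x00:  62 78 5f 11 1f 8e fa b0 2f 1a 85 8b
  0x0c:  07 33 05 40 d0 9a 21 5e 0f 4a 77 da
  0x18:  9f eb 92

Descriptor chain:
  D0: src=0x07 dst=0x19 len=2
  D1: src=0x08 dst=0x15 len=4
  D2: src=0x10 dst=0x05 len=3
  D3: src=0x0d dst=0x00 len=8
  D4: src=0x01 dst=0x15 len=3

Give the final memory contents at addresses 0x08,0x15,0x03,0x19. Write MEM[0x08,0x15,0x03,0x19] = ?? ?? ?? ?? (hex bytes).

D0: mem[0x19..0x1a] <- [b0 2f]
D1: mem[0x15..0x18] <- [2f 1a 85 8b]
D2: mem[0x05..0x07] <- [d0 9a 21]
D3: mem[0x00..0x07] <- [33 05 40 d0 9a 21 5e 0f]
D4: mem[0x15..0x17] <- [05 40 d0]
query mem[0x08]=0x2f, mem[0x15]=0x05, mem[0x03]=0xd0, mem[0x19]=0xb0

MEM[0x08,0x15,0x03,0x19] = 2f 05 d0 b0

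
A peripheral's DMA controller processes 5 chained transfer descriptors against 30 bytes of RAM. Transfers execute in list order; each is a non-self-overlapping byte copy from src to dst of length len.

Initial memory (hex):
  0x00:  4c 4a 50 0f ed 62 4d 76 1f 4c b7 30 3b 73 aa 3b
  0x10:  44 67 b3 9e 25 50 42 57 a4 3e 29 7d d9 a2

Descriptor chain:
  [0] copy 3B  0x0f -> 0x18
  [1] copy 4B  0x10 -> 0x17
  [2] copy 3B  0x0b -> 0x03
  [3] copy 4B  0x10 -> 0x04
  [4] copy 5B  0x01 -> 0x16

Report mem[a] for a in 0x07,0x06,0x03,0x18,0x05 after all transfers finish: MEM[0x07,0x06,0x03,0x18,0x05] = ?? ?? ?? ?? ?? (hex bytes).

[0] 0x0f->0x18 len=3 : 3b 44 67
[1] 0x10->0x17 len=4 : 44 67 b3 9e
[2] 0x0b->0x03 len=3 : 30 3b 73
[3] 0x10->0x04 len=4 : 44 67 b3 9e
[4] 0x01->0x16 len=5 : 4a 50 30 44 67
query mem[0x07]=0x9e, mem[0x06]=0xb3, mem[0x03]=0x30, mem[0x18]=0x30, mem[0x05]=0x67

MEM[0x07,0x06,0x03,0x18,0x05] = 9e b3 30 30 67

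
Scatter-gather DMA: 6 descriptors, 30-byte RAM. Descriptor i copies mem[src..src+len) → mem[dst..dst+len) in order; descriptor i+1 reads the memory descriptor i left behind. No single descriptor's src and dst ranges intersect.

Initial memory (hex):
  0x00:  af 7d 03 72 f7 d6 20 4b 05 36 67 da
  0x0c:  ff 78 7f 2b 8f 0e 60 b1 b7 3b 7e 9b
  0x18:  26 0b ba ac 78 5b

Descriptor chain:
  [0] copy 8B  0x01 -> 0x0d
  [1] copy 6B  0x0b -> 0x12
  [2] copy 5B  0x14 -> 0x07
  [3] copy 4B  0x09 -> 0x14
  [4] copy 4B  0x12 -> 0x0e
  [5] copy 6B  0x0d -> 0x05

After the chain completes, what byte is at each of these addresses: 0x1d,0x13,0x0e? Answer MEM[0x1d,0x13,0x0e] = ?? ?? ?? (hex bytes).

[0] 0x01->0x0d len=8 : 7d 03 72 f7 d6 20 4b 05
[1] 0x0b->0x12 len=6 : da ff 7d 03 72 f7
[2] 0x14->0x07 len=5 : 7d 03 72 f7 26
[3] 0x09->0x14 len=4 : 72 f7 26 ff
[4] 0x12->0x0e len=4 : da ff 72 f7
[5] 0x0d->0x05 len=6 : 7d da ff 72 f7 da
query mem[0x1d]=0x5b, mem[0x13]=0xff, mem[0x0e]=0xda

MEM[0x1d,0x13,0x0e] = 5b ff da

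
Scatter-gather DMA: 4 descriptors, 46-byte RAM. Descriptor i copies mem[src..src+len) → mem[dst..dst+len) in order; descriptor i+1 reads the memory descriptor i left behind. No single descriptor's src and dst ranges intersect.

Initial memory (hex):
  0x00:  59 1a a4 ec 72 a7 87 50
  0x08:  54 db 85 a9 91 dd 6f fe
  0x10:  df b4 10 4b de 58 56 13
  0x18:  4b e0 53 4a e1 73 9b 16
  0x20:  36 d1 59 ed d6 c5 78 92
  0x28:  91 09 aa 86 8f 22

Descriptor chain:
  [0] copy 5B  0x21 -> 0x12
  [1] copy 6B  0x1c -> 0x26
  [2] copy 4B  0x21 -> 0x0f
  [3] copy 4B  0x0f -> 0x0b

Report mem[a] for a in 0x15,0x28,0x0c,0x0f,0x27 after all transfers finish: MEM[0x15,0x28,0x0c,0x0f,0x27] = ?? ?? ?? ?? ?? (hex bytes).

MEM[0x15,0x28,0x0c,0x0f,0x27] = d6 9b 59 d1 73

[0] 0x21->0x12 len=5 : d1 59 ed d6 c5
[1] 0x1c->0x26 len=6 : e1 73 9b 16 36 d1
[2] 0x21->0x0f len=4 : d1 59 ed d6
[3] 0x0f->0x0b len=4 : d1 59 ed d6
query mem[0x15]=0xd6, mem[0x28]=0x9b, mem[0x0c]=0x59, mem[0x0f]=0xd1, mem[0x27]=0x73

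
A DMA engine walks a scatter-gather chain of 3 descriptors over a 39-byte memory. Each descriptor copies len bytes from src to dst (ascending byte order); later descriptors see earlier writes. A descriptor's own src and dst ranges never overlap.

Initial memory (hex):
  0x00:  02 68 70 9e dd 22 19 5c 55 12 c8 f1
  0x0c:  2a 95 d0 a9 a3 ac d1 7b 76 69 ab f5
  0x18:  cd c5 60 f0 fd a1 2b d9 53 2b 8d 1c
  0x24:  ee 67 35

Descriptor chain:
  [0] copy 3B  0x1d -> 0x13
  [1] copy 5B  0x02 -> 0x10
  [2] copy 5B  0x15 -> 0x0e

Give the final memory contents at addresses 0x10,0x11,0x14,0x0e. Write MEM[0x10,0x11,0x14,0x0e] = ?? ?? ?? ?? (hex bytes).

  after D0: wrote 3B at 0x13 = a12bd9
  after D1: wrote 5B at 0x10 = 709edd2219
  after D2: wrote 5B at 0x0e = d9abf5cdc5
query mem[0x10]=0xf5, mem[0x11]=0xcd, mem[0x14]=0x19, mem[0x0e]=0xd9

MEM[0x10,0x11,0x14,0x0e] = f5 cd 19 d9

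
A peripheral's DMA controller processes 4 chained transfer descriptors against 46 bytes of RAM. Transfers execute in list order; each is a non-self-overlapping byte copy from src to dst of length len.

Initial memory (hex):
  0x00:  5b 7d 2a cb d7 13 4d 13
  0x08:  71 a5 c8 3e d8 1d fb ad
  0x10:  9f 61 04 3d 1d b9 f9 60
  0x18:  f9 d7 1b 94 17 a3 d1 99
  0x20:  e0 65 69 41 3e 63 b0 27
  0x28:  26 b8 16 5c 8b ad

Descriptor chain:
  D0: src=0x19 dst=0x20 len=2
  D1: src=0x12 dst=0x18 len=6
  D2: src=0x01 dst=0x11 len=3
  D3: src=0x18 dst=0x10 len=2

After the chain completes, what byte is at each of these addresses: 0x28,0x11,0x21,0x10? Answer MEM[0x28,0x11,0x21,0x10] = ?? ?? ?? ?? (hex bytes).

MEM[0x28,0x11,0x21,0x10] = 26 3d 1b 04

D0: mem[0x20..0x21] <- [d7 1b]
D1: mem[0x18..0x1d] <- [04 3d 1d b9 f9 60]
D2: mem[0x11..0x13] <- [7d 2a cb]
D3: mem[0x10..0x11] <- [04 3d]
query mem[0x28]=0x26, mem[0x11]=0x3d, mem[0x21]=0x1b, mem[0x10]=0x04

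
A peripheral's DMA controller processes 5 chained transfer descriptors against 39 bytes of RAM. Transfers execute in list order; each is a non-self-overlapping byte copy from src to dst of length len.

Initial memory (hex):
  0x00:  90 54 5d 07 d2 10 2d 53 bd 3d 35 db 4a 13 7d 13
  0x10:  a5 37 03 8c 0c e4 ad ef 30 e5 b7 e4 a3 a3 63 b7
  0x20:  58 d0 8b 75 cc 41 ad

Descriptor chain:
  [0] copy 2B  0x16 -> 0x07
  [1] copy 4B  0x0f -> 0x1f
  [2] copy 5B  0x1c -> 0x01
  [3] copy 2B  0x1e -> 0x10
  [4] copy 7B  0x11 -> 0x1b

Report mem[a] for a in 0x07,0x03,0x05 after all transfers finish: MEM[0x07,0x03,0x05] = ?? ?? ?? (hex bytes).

#0 dst[0x07+2] := {0xad,0xef}
#1 dst[0x1f+4] := {0x13,0xa5,0x37,0x03}
#2 dst[0x01+5] := {0xa3,0xa3,0x63,0x13,0xa5}
#3 dst[0x10+2] := {0x63,0x13}
#4 dst[0x1b+7] := {0x13,0x03,0x8c,0x0c,0xe4,0xad,0xef}
query mem[0x07]=0xad, mem[0x03]=0x63, mem[0x05]=0xa5

MEM[0x07,0x03,0x05] = ad 63 a5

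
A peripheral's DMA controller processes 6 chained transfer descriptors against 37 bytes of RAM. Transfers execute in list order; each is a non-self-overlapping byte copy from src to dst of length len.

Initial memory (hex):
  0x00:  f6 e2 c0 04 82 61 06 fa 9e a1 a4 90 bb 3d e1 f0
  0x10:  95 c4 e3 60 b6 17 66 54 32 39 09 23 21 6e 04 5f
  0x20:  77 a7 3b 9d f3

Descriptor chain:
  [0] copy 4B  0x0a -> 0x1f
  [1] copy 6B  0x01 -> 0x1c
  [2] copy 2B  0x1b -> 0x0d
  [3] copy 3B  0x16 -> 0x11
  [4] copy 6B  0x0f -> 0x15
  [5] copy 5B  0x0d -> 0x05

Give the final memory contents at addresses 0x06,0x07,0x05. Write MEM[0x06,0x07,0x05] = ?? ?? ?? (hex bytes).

MEM[0x06,0x07,0x05] = e2 f0 23

[0] 0x0a->0x1f len=4 : a4 90 bb 3d
[1] 0x01->0x1c len=6 : e2 c0 04 82 61 06
[2] 0x1b->0x0d len=2 : 23 e2
[3] 0x16->0x11 len=3 : 66 54 32
[4] 0x0f->0x15 len=6 : f0 95 66 54 32 b6
[5] 0x0d->0x05 len=5 : 23 e2 f0 95 66
query mem[0x06]=0xe2, mem[0x07]=0xf0, mem[0x05]=0x23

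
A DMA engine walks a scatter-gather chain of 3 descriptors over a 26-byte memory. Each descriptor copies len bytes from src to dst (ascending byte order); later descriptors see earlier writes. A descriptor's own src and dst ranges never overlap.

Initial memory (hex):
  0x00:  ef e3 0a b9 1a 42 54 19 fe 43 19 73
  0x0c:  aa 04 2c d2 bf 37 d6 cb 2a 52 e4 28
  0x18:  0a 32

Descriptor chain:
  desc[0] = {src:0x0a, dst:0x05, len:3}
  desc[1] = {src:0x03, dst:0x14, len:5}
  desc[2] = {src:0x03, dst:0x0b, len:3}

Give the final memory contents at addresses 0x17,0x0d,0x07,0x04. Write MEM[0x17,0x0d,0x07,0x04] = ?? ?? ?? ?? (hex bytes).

D0: mem[0x05..0x07] <- [19 73 aa]
D1: mem[0x14..0x18] <- [b9 1a 19 73 aa]
D2: mem[0x0b..0x0d] <- [b9 1a 19]
query mem[0x17]=0x73, mem[0x0d]=0x19, mem[0x07]=0xaa, mem[0x04]=0x1a

MEM[0x17,0x0d,0x07,0x04] = 73 19 aa 1a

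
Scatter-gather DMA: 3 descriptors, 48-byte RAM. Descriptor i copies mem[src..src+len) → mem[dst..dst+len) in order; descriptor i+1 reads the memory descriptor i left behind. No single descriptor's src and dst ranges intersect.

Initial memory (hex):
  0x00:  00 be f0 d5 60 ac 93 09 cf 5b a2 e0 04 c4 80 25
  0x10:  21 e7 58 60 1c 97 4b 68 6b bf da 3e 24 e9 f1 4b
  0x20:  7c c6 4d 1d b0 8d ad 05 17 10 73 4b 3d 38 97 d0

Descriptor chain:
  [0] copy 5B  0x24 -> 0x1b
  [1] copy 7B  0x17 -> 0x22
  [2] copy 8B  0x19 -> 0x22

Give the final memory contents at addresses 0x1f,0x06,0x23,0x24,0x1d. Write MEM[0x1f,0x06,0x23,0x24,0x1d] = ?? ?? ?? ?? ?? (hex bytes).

MEM[0x1f,0x06,0x23,0x24,0x1d] = 17 93 da b0 ad

D0: mem[0x1b..0x1f] <- [b0 8d ad 05 17]
D1: mem[0x22..0x28] <- [68 6b bf da b0 8d ad]
D2: mem[0x22..0x29] <- [bf da b0 8d ad 05 17 7c]
query mem[0x1f]=0x17, mem[0x06]=0x93, mem[0x23]=0xda, mem[0x24]=0xb0, mem[0x1d]=0xad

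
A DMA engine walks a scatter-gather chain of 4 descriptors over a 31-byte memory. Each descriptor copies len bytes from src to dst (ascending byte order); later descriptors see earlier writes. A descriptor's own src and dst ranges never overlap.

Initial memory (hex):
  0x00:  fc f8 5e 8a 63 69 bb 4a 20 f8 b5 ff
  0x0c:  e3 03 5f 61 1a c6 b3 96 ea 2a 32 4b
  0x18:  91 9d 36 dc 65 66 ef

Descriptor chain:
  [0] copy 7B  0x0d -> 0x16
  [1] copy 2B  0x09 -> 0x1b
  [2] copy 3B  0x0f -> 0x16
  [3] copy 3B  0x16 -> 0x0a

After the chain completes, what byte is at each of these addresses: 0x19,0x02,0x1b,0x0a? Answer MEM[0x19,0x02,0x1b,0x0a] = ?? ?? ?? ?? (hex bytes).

[0] 0x0d->0x16 len=7 : 03 5f 61 1a c6 b3 96
[1] 0x09->0x1b len=2 : f8 b5
[2] 0x0f->0x16 len=3 : 61 1a c6
[3] 0x16->0x0a len=3 : 61 1a c6
query mem[0x19]=0x1a, mem[0x02]=0x5e, mem[0x1b]=0xf8, mem[0x0a]=0x61

MEM[0x19,0x02,0x1b,0x0a] = 1a 5e f8 61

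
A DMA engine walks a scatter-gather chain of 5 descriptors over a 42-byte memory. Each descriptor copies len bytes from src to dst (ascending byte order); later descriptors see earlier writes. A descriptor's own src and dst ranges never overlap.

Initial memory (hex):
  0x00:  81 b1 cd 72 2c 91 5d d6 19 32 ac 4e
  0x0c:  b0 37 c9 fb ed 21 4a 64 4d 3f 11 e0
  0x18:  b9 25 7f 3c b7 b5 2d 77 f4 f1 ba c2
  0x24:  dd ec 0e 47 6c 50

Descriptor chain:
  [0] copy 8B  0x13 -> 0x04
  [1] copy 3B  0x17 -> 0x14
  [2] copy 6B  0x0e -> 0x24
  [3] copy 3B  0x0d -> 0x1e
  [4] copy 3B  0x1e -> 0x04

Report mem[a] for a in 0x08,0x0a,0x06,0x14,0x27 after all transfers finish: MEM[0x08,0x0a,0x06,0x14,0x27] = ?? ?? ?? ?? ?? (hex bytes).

MEM[0x08,0x0a,0x06,0x14,0x27] = e0 25 fb e0 21

D0: mem[0x04..0x0b] <- [64 4d 3f 11 e0 b9 25 7f]
D1: mem[0x14..0x16] <- [e0 b9 25]
D2: mem[0x24..0x29] <- [c9 fb ed 21 4a 64]
D3: mem[0x1e..0x20] <- [37 c9 fb]
D4: mem[0x04..0x06] <- [37 c9 fb]
query mem[0x08]=0xe0, mem[0x0a]=0x25, mem[0x06]=0xfb, mem[0x14]=0xe0, mem[0x27]=0x21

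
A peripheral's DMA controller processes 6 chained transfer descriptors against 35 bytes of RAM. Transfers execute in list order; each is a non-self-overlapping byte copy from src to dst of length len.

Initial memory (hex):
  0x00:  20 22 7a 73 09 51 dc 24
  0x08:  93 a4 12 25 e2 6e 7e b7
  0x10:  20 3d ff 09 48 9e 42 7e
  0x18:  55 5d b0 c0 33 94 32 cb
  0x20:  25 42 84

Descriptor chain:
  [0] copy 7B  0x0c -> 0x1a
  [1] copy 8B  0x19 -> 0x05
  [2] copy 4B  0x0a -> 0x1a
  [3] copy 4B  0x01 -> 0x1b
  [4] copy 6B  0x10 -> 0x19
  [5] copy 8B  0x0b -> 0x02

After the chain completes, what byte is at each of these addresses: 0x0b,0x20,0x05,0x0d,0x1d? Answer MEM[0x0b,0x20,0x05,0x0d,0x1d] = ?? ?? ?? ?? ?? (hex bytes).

MEM[0x0b,0x20,0x05,0x0d,0x1d] = 3d ff 7e 6e 48

  after D0: wrote 7B at 0x1a = e26e7eb7203dff
  after D1: wrote 8B at 0x05 = 5de26e7eb7203dff
  after D2: wrote 4B at 0x1a = 203dff6e
  after D3: wrote 4B at 0x1b = 227a7309
  after D4: wrote 6B at 0x19 = 203dff09489e
  after D5: wrote 8B at 0x02 = 3dff6e7eb7203dff
query mem[0x0b]=0x3d, mem[0x20]=0xff, mem[0x05]=0x7e, mem[0x0d]=0x6e, mem[0x1d]=0x48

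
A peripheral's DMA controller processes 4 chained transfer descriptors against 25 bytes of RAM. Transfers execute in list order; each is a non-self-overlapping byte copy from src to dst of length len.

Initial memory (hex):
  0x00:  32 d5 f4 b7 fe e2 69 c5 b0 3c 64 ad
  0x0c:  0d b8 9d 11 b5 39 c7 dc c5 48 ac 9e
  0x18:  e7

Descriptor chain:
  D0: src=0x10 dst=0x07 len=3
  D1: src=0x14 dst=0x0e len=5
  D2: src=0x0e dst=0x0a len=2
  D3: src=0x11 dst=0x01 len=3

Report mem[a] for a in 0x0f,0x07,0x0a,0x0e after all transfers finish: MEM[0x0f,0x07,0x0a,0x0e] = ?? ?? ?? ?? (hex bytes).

MEM[0x0f,0x07,0x0a,0x0e] = 48 b5 c5 c5

[0] 0x10->0x07 len=3 : b5 39 c7
[1] 0x14->0x0e len=5 : c5 48 ac 9e e7
[2] 0x0e->0x0a len=2 : c5 48
[3] 0x11->0x01 len=3 : 9e e7 dc
query mem[0x0f]=0x48, mem[0x07]=0xb5, mem[0x0a]=0xc5, mem[0x0e]=0xc5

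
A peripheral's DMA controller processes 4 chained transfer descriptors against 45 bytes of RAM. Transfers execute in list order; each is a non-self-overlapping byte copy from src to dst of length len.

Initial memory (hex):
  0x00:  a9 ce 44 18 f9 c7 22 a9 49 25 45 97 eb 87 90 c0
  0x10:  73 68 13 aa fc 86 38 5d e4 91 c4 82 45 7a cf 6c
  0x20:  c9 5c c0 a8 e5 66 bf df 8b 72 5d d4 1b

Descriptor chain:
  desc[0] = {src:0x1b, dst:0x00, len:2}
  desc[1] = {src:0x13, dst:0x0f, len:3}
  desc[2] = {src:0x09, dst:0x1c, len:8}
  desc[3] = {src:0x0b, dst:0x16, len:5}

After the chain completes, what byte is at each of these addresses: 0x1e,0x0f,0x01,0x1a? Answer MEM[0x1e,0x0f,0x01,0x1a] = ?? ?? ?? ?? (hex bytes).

#0 dst[0x00+2] := {0x82,0x45}
#1 dst[0x0f+3] := {0xaa,0xfc,0x86}
#2 dst[0x1c+8] := {0x25,0x45,0x97,0xeb,0x87,0x90,0xaa,0xfc}
#3 dst[0x16+5] := {0x97,0xeb,0x87,0x90,0xaa}
query mem[0x1e]=0x97, mem[0x0f]=0xaa, mem[0x01]=0x45, mem[0x1a]=0xaa

MEM[0x1e,0x0f,0x01,0x1a] = 97 aa 45 aa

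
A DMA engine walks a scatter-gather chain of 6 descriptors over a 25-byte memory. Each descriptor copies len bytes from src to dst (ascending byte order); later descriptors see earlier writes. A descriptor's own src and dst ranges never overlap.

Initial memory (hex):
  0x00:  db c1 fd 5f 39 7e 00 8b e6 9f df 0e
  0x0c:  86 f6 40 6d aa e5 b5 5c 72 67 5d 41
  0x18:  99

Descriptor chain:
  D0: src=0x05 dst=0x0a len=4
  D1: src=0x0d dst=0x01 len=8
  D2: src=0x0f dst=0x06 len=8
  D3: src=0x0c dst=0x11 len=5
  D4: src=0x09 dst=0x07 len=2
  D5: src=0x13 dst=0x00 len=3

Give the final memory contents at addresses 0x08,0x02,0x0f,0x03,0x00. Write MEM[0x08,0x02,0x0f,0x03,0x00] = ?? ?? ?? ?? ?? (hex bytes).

MEM[0x08,0x02,0x0f,0x03,0x00] = 5c aa 6d 6d 40

  after D0: wrote 4B at 0x0a = 7e008be6
  after D1: wrote 8B at 0x01 = e6406daae5b55c72
  after D2: wrote 8B at 0x06 = 6daae5b55c72675d
  after D3: wrote 5B at 0x11 = 675d406daa
  after D4: wrote 2B at 0x07 = b55c
  after D5: wrote 3B at 0x00 = 406daa
query mem[0x08]=0x5c, mem[0x02]=0xaa, mem[0x0f]=0x6d, mem[0x03]=0x6d, mem[0x00]=0x40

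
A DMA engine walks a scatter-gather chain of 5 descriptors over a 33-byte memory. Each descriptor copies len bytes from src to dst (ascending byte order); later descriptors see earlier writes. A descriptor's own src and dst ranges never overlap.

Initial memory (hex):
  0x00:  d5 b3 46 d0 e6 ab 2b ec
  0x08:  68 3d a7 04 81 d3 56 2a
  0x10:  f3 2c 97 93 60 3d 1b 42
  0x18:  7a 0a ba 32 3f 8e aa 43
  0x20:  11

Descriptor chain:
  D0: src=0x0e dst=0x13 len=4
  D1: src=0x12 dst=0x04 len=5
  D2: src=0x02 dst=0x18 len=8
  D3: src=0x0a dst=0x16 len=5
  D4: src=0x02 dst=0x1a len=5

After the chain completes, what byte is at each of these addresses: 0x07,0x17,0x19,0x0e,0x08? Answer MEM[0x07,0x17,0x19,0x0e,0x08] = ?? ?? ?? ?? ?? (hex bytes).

D0: mem[0x13..0x16] <- [56 2a f3 2c]
D1: mem[0x04..0x08] <- [97 56 2a f3 2c]
D2: mem[0x18..0x1f] <- [46 d0 97 56 2a f3 2c 3d]
D3: mem[0x16..0x1a] <- [a7 04 81 d3 56]
D4: mem[0x1a..0x1e] <- [46 d0 97 56 2a]
query mem[0x07]=0xf3, mem[0x17]=0x04, mem[0x19]=0xd3, mem[0x0e]=0x56, mem[0x08]=0x2c

MEM[0x07,0x17,0x19,0x0e,0x08] = f3 04 d3 56 2c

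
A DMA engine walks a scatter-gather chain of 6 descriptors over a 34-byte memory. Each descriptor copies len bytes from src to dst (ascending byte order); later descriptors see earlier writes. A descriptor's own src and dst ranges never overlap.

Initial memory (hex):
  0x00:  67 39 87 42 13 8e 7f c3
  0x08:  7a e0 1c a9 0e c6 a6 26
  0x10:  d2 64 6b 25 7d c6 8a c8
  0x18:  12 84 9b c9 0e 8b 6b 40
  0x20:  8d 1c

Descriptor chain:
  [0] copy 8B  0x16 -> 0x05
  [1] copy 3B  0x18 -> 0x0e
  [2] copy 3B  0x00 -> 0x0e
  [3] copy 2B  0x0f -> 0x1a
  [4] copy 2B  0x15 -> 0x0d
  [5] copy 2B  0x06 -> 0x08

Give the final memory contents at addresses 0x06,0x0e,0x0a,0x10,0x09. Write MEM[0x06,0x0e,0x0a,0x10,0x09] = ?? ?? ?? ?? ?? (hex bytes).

  after D0: wrote 8B at 0x05 = 8ac812849bc90e8b
  after D1: wrote 3B at 0x0e = 12849b
  after D2: wrote 3B at 0x0e = 673987
  after D3: wrote 2B at 0x1a = 3987
  after D4: wrote 2B at 0x0d = c68a
  after D5: wrote 2B at 0x08 = c812
query mem[0x06]=0xc8, mem[0x0e]=0x8a, mem[0x0a]=0xc9, mem[0x10]=0x87, mem[0x09]=0x12

MEM[0x06,0x0e,0x0a,0x10,0x09] = c8 8a c9 87 12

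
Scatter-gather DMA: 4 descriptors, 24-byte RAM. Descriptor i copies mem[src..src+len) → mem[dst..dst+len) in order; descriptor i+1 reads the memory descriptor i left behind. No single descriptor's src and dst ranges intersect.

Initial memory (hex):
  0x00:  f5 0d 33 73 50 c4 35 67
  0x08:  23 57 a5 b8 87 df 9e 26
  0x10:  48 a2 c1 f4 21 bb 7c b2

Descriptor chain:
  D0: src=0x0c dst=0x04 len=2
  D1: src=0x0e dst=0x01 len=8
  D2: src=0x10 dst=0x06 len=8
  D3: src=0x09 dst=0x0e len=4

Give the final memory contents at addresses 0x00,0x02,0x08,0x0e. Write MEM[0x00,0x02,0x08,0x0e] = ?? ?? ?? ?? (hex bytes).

MEM[0x00,0x02,0x08,0x0e] = f5 26 c1 f4

#0 dst[0x04+2] := {0x87,0xdf}
#1 dst[0x01+8] := {0x9e,0x26,0x48,0xa2,0xc1,0xf4,0x21,0xbb}
#2 dst[0x06+8] := {0x48,0xa2,0xc1,0xf4,0x21,0xbb,0x7c,0xb2}
#3 dst[0x0e+4] := {0xf4,0x21,0xbb,0x7c}
query mem[0x00]=0xf5, mem[0x02]=0x26, mem[0x08]=0xc1, mem[0x0e]=0xf4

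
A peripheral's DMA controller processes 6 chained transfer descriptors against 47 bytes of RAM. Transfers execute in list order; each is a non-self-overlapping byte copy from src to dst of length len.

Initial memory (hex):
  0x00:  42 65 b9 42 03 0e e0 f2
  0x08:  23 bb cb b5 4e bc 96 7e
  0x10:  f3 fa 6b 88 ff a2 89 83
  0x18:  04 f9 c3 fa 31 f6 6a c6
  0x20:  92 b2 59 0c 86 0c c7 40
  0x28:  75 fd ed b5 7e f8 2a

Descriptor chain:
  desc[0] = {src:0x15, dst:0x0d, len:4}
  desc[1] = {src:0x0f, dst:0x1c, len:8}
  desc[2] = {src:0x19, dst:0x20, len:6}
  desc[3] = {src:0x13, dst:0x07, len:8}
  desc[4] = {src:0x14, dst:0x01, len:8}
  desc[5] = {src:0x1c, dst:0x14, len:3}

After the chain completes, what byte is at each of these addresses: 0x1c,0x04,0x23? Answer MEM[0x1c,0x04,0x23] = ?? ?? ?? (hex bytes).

MEM[0x1c,0x04,0x23] = 83 83 83

  after D0: wrote 4B at 0x0d = a2898304
  after D1: wrote 8B at 0x1c = 8304fa6b88ffa289
  after D2: wrote 6B at 0x20 = f9c3fa8304fa
  after D3: wrote 8B at 0x07 = 88ffa2898304f9c3
  after D4: wrote 8B at 0x01 = ffa2898304f9c3fa
  after D5: wrote 3B at 0x14 = 8304fa
query mem[0x1c]=0x83, mem[0x04]=0x83, mem[0x23]=0x83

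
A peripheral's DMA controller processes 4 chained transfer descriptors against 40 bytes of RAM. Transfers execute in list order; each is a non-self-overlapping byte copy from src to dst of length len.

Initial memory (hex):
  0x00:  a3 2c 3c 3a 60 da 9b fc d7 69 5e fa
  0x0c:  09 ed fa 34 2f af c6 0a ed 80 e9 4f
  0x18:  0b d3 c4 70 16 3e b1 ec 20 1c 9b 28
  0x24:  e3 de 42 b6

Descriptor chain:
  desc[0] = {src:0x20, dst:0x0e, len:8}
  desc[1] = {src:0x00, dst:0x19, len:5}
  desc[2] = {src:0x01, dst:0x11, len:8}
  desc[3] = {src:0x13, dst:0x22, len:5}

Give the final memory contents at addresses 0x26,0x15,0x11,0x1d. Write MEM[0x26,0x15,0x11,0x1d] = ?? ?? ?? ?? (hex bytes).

MEM[0x26,0x15,0x11,0x1d] = fc da 2c 60

  after D0: wrote 8B at 0x0e = 201c9b28e3de42b6
  after D1: wrote 5B at 0x19 = a32c3c3a60
  after D2: wrote 8B at 0x11 = 2c3c3a60da9bfcd7
  after D3: wrote 5B at 0x22 = 3a60da9bfc
query mem[0x26]=0xfc, mem[0x15]=0xda, mem[0x11]=0x2c, mem[0x1d]=0x60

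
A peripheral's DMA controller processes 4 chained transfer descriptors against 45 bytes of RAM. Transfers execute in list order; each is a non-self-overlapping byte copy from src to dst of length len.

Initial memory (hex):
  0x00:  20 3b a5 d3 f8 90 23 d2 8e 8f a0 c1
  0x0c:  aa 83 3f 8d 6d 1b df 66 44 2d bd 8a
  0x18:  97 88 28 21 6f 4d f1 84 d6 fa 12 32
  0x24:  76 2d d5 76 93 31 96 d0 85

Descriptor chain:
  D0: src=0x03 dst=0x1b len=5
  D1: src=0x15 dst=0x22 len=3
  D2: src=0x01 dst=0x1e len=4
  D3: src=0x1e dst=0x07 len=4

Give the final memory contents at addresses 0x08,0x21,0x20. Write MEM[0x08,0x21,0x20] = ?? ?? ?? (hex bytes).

MEM[0x08,0x21,0x20] = a5 f8 d3

  after D0: wrote 5B at 0x1b = d3f89023d2
  after D1: wrote 3B at 0x22 = 2dbd8a
  after D2: wrote 4B at 0x1e = 3ba5d3f8
  after D3: wrote 4B at 0x07 = 3ba5d3f8
query mem[0x08]=0xa5, mem[0x21]=0xf8, mem[0x20]=0xd3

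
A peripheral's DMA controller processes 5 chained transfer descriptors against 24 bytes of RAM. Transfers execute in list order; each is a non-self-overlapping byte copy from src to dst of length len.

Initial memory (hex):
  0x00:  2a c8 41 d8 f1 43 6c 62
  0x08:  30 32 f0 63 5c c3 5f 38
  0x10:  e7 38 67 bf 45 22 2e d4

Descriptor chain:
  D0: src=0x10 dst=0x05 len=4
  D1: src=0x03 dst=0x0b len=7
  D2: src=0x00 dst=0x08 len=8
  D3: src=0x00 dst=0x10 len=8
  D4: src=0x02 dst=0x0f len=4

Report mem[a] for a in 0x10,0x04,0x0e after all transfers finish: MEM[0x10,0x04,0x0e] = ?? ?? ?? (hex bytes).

MEM[0x10,0x04,0x0e] = d8 f1 38

D0: mem[0x05..0x08] <- [e7 38 67 bf]
D1: mem[0x0b..0x11] <- [d8 f1 e7 38 67 bf 32]
D2: mem[0x08..0x0f] <- [2a c8 41 d8 f1 e7 38 67]
D3: mem[0x10..0x17] <- [2a c8 41 d8 f1 e7 38 67]
D4: mem[0x0f..0x12] <- [41 d8 f1 e7]
query mem[0x10]=0xd8, mem[0x04]=0xf1, mem[0x0e]=0x38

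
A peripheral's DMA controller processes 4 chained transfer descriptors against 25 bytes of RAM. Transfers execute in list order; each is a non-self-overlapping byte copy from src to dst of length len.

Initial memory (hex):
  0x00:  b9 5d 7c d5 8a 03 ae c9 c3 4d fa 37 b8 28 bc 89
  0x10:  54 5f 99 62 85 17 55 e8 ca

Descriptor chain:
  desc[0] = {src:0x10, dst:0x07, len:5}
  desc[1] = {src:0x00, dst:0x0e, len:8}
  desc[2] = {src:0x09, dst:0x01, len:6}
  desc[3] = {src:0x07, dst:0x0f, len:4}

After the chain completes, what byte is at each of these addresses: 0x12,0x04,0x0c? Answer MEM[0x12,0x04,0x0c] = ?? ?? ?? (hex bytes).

D0: mem[0x07..0x0b] <- [54 5f 99 62 85]
D1: mem[0x0e..0x15] <- [b9 5d 7c d5 8a 03 ae 54]
D2: mem[0x01..0x06] <- [99 62 85 b8 28 b9]
D3: mem[0x0f..0x12] <- [54 5f 99 62]
query mem[0x12]=0x62, mem[0x04]=0xb8, mem[0x0c]=0xb8

MEM[0x12,0x04,0x0c] = 62 b8 b8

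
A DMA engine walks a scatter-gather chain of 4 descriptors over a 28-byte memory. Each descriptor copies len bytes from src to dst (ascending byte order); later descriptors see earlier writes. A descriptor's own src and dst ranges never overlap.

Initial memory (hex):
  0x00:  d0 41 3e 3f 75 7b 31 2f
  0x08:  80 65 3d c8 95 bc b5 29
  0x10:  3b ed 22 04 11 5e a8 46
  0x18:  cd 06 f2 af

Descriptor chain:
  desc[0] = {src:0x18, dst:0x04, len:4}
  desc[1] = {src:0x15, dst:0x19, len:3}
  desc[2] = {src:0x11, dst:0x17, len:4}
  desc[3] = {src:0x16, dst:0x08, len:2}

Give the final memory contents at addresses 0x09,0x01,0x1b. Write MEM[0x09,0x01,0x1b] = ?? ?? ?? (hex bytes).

MEM[0x09,0x01,0x1b] = ed 41 46

[0] 0x18->0x04 len=4 : cd 06 f2 af
[1] 0x15->0x19 len=3 : 5e a8 46
[2] 0x11->0x17 len=4 : ed 22 04 11
[3] 0x16->0x08 len=2 : a8 ed
query mem[0x09]=0xed, mem[0x01]=0x41, mem[0x1b]=0x46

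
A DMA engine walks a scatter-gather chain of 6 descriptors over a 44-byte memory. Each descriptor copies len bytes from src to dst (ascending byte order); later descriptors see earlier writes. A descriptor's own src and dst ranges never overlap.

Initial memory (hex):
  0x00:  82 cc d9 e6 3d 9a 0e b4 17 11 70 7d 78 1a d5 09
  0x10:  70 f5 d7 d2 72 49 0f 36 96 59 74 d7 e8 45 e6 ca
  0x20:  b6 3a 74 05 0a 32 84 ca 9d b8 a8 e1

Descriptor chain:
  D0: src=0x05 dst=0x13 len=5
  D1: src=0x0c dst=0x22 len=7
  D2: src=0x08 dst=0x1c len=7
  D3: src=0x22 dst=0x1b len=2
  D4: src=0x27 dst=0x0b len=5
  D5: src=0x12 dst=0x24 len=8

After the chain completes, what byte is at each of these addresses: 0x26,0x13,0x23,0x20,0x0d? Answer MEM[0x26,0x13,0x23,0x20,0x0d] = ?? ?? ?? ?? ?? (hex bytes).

  after D0: wrote 5B at 0x13 = 9a0eb41711
  after D1: wrote 7B at 0x22 = 781ad50970f5d7
  after D2: wrote 7B at 0x1c = 1711707d781ad5
  after D3: wrote 2B at 0x1b = d51a
  after D4: wrote 5B at 0x0b = f5d7b8a8e1
  after D5: wrote 8B at 0x24 = d79a0eb417119659
query mem[0x26]=0x0e, mem[0x13]=0x9a, mem[0x23]=0x1a, mem[0x20]=0x78, mem[0x0d]=0xb8

MEM[0x26,0x13,0x23,0x20,0x0d] = 0e 9a 1a 78 b8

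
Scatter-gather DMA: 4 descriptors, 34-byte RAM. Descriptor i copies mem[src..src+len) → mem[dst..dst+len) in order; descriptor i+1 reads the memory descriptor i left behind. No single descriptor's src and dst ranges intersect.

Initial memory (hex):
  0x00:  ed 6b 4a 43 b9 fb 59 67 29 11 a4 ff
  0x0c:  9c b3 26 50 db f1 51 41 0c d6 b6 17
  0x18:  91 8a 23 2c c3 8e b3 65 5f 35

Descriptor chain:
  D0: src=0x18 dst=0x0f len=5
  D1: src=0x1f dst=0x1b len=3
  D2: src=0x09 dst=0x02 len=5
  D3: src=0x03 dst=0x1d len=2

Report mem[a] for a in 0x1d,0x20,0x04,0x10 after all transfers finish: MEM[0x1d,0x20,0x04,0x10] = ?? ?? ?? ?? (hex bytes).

#0 dst[0x0f+5] := {0x91,0x8a,0x23,0x2c,0xc3}
#1 dst[0x1b+3] := {0x65,0x5f,0x35}
#2 dst[0x02+5] := {0x11,0xa4,0xff,0x9c,0xb3}
#3 dst[0x1d+2] := {0xa4,0xff}
query mem[0x1d]=0xa4, mem[0x20]=0x5f, mem[0x04]=0xff, mem[0x10]=0x8a

MEM[0x1d,0x20,0x04,0x10] = a4 5f ff 8a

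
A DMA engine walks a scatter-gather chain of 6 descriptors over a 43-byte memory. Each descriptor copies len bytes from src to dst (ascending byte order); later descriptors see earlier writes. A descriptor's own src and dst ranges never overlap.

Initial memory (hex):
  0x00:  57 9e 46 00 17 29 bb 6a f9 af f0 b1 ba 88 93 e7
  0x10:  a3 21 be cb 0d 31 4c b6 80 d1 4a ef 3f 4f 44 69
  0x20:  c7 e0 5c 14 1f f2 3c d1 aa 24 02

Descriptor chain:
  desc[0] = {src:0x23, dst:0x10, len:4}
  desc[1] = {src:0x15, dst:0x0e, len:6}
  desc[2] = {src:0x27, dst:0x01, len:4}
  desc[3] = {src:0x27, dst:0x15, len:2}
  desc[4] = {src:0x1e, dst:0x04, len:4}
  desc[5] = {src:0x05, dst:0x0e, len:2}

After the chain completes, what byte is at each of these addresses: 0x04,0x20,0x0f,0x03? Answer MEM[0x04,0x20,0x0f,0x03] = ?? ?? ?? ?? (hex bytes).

D0: mem[0x10..0x13] <- [14 1f f2 3c]
D1: mem[0x0e..0x13] <- [31 4c b6 80 d1 4a]
D2: mem[0x01..0x04] <- [d1 aa 24 02]
D3: mem[0x15..0x16] <- [d1 aa]
D4: mem[0x04..0x07] <- [44 69 c7 e0]
D5: mem[0x0e..0x0f] <- [69 c7]
query mem[0x04]=0x44, mem[0x20]=0xc7, mem[0x0f]=0xc7, mem[0x03]=0x24

MEM[0x04,0x20,0x0f,0x03] = 44 c7 c7 24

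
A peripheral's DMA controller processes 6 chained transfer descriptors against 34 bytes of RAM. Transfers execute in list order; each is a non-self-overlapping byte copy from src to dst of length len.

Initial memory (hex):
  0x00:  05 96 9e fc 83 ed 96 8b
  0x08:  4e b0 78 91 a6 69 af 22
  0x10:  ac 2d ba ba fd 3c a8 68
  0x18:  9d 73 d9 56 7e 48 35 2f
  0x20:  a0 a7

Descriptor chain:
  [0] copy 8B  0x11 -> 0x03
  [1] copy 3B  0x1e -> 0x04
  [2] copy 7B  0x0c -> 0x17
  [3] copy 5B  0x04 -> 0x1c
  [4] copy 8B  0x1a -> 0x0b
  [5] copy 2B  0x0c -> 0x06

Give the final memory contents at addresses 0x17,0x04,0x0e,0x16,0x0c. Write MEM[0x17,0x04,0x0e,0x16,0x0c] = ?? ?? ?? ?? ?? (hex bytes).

MEM[0x17,0x04,0x0e,0x16,0x0c] = a6 35 2f a8 ac

[0] 0x11->0x03 len=8 : 2d ba ba fd 3c a8 68 9d
[1] 0x1e->0x04 len=3 : 35 2f a0
[2] 0x0c->0x17 len=7 : a6 69 af 22 ac 2d ba
[3] 0x04->0x1c len=5 : 35 2f a0 3c a8
[4] 0x1a->0x0b len=8 : 22 ac 35 2f a0 3c a8 a7
[5] 0x0c->0x06 len=2 : ac 35
query mem[0x17]=0xa6, mem[0x04]=0x35, mem[0x0e]=0x2f, mem[0x16]=0xa8, mem[0x0c]=0xac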